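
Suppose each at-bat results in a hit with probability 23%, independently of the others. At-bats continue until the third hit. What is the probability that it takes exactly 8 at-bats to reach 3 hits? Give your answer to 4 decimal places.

Y = trial on which the third success occurs; negative binomial, r=3, p=0.23.
P(Y=8) = C(7,2) · p^3 · (1−p)^5
= 21 · 0.012167 · 0.27068 = 0.069160

0.0692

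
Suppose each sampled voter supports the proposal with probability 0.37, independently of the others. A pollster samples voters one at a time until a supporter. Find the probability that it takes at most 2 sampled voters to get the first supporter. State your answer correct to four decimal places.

0.6031

Y = number of sampled voters to the first success; geometric, p = 0.37.
P(Y ≤ 2) = 1 − (1−p)^2 = 1 − 0.396900 = 0.603100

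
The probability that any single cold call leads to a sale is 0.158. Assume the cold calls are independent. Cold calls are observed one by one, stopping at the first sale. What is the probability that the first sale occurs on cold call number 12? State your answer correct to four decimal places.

0.0238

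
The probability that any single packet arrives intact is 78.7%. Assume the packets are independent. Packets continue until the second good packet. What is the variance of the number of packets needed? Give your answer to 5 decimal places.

Y = total packets until the second success; negative binomial with r=2, p=0.787.
Var(Y) = r(1−p)/p² = 2·0.213 / 0.787² = 0.6877968

0.68780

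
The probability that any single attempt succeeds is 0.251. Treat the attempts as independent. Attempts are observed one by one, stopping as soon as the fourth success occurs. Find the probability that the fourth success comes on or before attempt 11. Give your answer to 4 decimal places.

0.2895

Finishing within 11 attempts ⇔ at least 4 successes in the first 11. With X ~ Binomial(11, 0.251), P(Y ≤ 11) = 1 − P(X ≤ 3).
  k=0: C(11,0)·0.251^0·0.749^11 = 0.041620
  k=1: C(11,1)·0.251^1·0.749^10 = 0.153421
  k=2: C(11,2)·0.251^2·0.749^9 = 0.257067
  k=3: C(11,3)·0.251^3·0.749^8 = 0.258440
1 − 0.710548 = 0.289452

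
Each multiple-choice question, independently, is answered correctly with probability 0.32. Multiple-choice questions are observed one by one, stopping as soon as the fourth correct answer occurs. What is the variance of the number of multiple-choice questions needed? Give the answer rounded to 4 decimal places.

26.5625

Y = total multiple-choice questions until the fourth success; negative binomial with r=4, p=0.32.
Var(Y) = r(1−p)/p² = 4·0.68 / 0.32² = 26.562500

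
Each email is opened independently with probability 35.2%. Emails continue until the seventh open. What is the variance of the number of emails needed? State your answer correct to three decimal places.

Y = total emails until the seventh success; negative binomial with r=7, p=0.352.
Var(Y) = r(1−p)/p² = 7·0.648 / 0.352² = 36.60899

36.609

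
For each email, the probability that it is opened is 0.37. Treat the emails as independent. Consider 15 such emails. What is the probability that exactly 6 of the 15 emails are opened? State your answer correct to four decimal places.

0.2008

X ~ Binomial(n=15, p=0.37).
P(X=6) = C(15,6) · p^6 · (1−p)^9
= 5005 · 0.0025657 · 0.015634 = 0.200761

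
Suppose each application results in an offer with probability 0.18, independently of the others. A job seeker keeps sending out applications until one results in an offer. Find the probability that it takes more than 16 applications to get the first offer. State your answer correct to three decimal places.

Y = number of applications to the first success; geometric, p = 0.18.
P(Y > 16) = P(first 16 all fail) = (1−p)^16 = 0.04179

0.042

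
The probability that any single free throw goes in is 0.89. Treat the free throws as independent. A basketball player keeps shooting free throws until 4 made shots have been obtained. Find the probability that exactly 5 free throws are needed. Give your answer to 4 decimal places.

Y = trial on which the fourth success occurs; negative binomial, r=4, p=0.89.
P(Y=5) = C(4,3) · p^4 · (1−p)^1
= 4 · 0.62742 · 0.11 = 0.276066

0.2761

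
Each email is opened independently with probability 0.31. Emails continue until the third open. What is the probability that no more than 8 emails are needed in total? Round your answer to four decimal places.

0.4736

Finishing within 8 emails ⇔ at least 3 successes in the first 8. With X ~ Binomial(8, 0.31), P(Y ≤ 8) = 1 − P(X ≤ 2).
  k=0: C(8,0)·0.31^0·0.69^8 = 0.051380
  k=1: C(8,1)·0.31^1·0.69^7 = 0.184670
  k=2: C(8,2)·0.31^2·0.69^6 = 0.290386
1 − 0.526436 = 0.473564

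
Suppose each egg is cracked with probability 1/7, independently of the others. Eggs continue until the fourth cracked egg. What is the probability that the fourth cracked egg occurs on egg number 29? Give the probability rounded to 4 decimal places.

Y = trial on which the fourth success occurs; negative binomial, r=4, p=0.142857.
P(Y=29) = C(28,3) · p^4 · (1−p)^25
= 3276 · 0.00041649 · 0.0212 = 0.028926

0.0289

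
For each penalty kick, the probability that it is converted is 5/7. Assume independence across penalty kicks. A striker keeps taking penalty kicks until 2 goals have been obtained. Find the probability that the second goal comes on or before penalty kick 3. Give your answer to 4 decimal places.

Finishing within 3 penalty kicks ⇔ at least 2 successes in the first 3. With X ~ Binomial(3, 0.714286), P(Y ≤ 3) = 1 − P(X ≤ 1).
  k=0: C(3,0)·0.714286^0·0.285714^3 = 0.023324
  k=1: C(3,1)·0.714286^1·0.285714^2 = 0.174927
1 − 0.198251 = 0.801749

0.8017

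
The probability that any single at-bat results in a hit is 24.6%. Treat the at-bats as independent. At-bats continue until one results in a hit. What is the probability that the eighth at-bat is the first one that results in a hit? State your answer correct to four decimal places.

0.0341

Geometric (trials to first success), p = 0.246.
P(Y = 8) = (1−p)^7 · p = 0.13855 · 0.246 = 0.034083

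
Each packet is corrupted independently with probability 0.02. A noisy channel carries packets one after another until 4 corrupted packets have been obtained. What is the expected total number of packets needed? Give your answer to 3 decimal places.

200.000

Y = total packets until the fourth success; negative binomial with r=4, p=0.02.
E[Y] = r / p = 4 / 0.02 = 200.00000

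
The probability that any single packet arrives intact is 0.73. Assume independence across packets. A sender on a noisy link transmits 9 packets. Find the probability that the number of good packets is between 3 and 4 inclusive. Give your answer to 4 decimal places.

X ~ Binomial(9, 0.73); P(3 ≤ X ≤ 4) = Σ C(9,k) p^k (1−p)^(9−k) over k:
  k=3: C(9,3)·0.73^3·0.27^6 = 0.012660
  k=4: C(9,4)·0.73^4·0.27^5 = 0.051343
Total = 0.064003

0.0640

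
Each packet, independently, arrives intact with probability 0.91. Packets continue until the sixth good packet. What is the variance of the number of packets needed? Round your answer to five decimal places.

Y = total packets until the sixth success; negative binomial with r=6, p=0.91.
Var(Y) = r(1−p)/p² = 6·0.09 / 0.91² = 0.6520952

0.65210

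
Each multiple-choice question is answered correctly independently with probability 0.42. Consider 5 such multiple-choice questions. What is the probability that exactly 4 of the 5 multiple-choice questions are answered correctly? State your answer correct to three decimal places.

X ~ Binomial(n=5, p=0.42).
P(X=4) = C(5,4) · p^4 · (1−p)^1
= 5 · 0.031117 · 0.58 = 0.09024

0.090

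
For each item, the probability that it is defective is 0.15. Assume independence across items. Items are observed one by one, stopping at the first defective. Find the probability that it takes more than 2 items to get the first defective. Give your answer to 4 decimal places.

0.7225

Y = number of items to the first success; geometric, p = 0.15.
P(Y > 2) = P(first 2 all fail) = (1−p)^2 = 0.722500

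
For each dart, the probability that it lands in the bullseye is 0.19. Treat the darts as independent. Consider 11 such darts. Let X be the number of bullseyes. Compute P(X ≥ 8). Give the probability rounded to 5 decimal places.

0.00016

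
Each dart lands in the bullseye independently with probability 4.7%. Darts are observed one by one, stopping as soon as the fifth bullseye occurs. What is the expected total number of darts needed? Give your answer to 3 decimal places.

Y = total darts until the fifth success; negative binomial with r=5, p=0.047.
E[Y] = r / p = 5 / 0.047 = 106.38298

106.383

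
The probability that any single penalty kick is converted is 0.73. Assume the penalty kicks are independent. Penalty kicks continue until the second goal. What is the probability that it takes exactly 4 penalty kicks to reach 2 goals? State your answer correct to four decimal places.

0.1165

Y = trial on which the second success occurs; negative binomial, r=2, p=0.73.
P(Y=4) = C(3,1) · p^2 · (1−p)^2
= 3 · 0.5329 · 0.0729 = 0.116545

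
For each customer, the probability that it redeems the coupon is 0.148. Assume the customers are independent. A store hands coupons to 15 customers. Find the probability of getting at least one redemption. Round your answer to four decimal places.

0.9095

P(at least one) = 1 − P(none) = 1 − (1 − 0.148)^15
= 1 − 0.090489 = 0.909511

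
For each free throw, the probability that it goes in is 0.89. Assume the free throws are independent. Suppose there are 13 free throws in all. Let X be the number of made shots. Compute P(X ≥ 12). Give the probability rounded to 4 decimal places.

X ~ Binomial(13, 0.89); P(X ≥ 12) = Σ C(13,k) p^k (1−p)^(13−k) over k:
  k=12: C(13,12)·0.89^12·0.11^1 = 0.353196
  k=13: C(13,13)·0.89^13·0.11^0 = 0.219821
Total = 0.573018

0.5730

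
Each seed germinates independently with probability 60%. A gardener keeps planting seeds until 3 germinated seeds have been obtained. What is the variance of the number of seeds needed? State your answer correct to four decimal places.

3.3333

Y = total seeds until the third success; negative binomial with r=3, p=0.60.
Var(Y) = r(1−p)/p² = 3·0.40 / 0.60² = 3.333333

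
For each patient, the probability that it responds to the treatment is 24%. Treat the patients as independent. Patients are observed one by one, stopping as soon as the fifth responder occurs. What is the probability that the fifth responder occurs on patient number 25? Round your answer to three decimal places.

0.035

Y = trial on which the fifth success occurs; negative binomial, r=5, p=0.24.
P(Y=25) = C(24,4) · p^5 · (1−p)^20
= 10626 · 0.00079626 · 0.0041331 = 0.03497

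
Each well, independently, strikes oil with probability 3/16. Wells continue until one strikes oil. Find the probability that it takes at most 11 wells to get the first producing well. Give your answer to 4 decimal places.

0.8981

Y = number of wells to the first success; geometric, p = 0.1875.
P(Y ≤ 11) = 1 − (1−p)^11 = 1 − 0.101873 = 0.898127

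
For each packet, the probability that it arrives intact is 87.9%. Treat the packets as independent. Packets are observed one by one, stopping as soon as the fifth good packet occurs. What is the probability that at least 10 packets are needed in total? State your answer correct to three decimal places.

Needing more than 9 packets ⇔ fewer than 5 successes in the first 9. With X ~ Binomial(9, 0.879), P(Y > 9) = P(X ≤ 4).
  k=0: C(9,0)·0.879^0·0.121^9 = 0.00000
  k=1: C(9,1)·0.879^1·0.121^8 = 0.00000
  k=2: C(9,2)·0.879^2·0.121^7 = 0.00001
  k=3: C(9,3)·0.879^3·0.121^6 = 0.00018
  k=4: C(9,4)·0.879^4·0.121^5 = 0.00195
P(X ≤ 4) = 0.00214

0.002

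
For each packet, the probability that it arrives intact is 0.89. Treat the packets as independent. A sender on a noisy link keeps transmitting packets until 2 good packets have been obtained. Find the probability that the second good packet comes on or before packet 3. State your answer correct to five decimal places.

0.96636

Finishing within 3 packets ⇔ at least 2 successes in the first 3. With X ~ Binomial(3, 0.89), P(Y ≤ 3) = 1 − P(X ≤ 1).
  k=0: C(3,0)·0.89^0·0.11^3 = 0.0013310
  k=1: C(3,1)·0.89^1·0.11^2 = 0.0323070
1 − 0.0336380 = 0.9663620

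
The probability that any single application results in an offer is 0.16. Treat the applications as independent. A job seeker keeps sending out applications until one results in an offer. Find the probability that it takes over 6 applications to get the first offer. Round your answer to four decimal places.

0.3513

Y = number of applications to the first success; geometric, p = 0.16.
P(Y > 6) = P(first 6 all fail) = (1−p)^6 = 0.351298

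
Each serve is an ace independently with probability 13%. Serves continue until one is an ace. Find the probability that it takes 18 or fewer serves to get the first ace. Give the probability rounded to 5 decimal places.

Y = number of serves to the first success; geometric, p = 0.13.
P(Y ≤ 18) = 1 − (1−p)^18 = 1 − 0.0815355 = 0.9184645

0.91846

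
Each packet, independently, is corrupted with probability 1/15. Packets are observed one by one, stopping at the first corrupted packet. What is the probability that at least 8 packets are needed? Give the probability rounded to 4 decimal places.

Y = number of packets to the first success; geometric, p = 0.066667.
P(Y > 7) = P(first 7 all fail) = (1−p)^7 = 0.616961

0.6170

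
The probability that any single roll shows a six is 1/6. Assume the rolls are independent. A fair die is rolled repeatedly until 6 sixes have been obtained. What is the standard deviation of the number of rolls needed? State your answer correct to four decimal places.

13.4164

Y = total rolls until the sixth success; negative binomial with r=6, p=0.166667.
SD(Y) = √[r(1−p)/p²] = √(180.000000) = 13.416408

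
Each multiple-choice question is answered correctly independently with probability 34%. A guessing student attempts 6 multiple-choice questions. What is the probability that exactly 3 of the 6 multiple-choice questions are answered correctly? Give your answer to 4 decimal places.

X ~ Binomial(n=6, p=0.34).
P(X=3) = C(6,3) · p^3 · (1−p)^3
= 20 · 0.039304 · 0.2875 = 0.225995

0.2260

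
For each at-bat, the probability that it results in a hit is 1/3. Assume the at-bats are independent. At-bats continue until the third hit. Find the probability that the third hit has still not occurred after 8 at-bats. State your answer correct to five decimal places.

Needing more than 8 at-bats ⇔ fewer than 3 successes in the first 8. With X ~ Binomial(8, 0.333333), P(Y > 8) = P(X ≤ 2).
  k=0: C(8,0)·0.333333^0·0.666667^8 = 0.0390184
  k=1: C(8,1)·0.333333^1·0.666667^7 = 0.1560738
  k=2: C(8,2)·0.333333^2·0.666667^6 = 0.2731291
P(X ≤ 2) = 0.4682213

0.46822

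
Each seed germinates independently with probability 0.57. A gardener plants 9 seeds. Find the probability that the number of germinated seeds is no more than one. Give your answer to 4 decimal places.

0.0065

X ~ Binomial(9, 0.57); P(X ≤ 1) = Σ C(9,k) p^k (1−p)^(9−k) over k:
  k=0: C(9,0)·0.57^0·0.43^9 = 0.000503
  k=1: C(9,1)·0.57^1·0.43^8 = 0.005996
Total = 0.006499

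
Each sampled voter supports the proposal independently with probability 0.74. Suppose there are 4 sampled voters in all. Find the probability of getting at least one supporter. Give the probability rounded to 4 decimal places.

0.9954

P(at least one) = 1 − P(none) = 1 − (1 − 0.74)^4
= 1 − 0.004570 = 0.995430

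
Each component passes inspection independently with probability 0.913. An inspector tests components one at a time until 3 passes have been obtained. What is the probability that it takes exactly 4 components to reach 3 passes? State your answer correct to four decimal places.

Y = trial on which the third success occurs; negative binomial, r=3, p=0.913.
P(Y=4) = C(3,2) · p^3 · (1−p)^1
= 3 · 0.76105 · 0.087 = 0.198634

0.1986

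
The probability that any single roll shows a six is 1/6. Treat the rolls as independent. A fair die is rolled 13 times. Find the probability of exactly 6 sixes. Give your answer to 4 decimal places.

0.0103

X ~ Binomial(n=13, p=0.166667).
P(X=6) = C(13,6) · p^6 · (1−p)^7
= 1716 · 2.1433e-05 · 0.27908 = 0.010265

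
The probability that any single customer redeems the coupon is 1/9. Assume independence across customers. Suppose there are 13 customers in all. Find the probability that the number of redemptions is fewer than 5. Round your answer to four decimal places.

0.9899

X ~ Binomial(13, 0.111111); P(X ≤ 4) = Σ C(13,k) p^k (1−p)^(13−k) over k:
  k=0: C(13,0)·0.111111^0·0.888889^13 = 0.216280
  k=1: C(13,1)·0.111111^1·0.888889^12 = 0.351456
  k=2: C(13,2)·0.111111^2·0.888889^11 = 0.263592
  k=3: C(13,3)·0.111111^3·0.888889^10 = 0.120813
  k=4: C(13,4)·0.111111^4·0.888889^9 = 0.037754
Total = 0.989895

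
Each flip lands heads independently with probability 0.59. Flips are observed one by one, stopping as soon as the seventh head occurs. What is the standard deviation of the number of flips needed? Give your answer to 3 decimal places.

2.871

Y = total flips until the seventh success; negative binomial with r=7, p=0.59.
SD(Y) = √[r(1−p)/p²] = √(8.24476) = 2.87137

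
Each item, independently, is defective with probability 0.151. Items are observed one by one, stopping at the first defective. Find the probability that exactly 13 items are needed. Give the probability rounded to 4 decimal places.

0.0212

Geometric (trials to first success), p = 0.151.
P(Y = 13) = (1−p)^12 · p = 0.14025 · 0.151 = 0.021177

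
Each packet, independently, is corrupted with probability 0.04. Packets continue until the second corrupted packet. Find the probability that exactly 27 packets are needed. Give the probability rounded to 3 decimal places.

Y = trial on which the second success occurs; negative binomial, r=2, p=0.04.
P(Y=27) = C(26,1) · p^2 · (1−p)^25
= 26 · 0.0016 · 0.3604 = 0.01499

0.015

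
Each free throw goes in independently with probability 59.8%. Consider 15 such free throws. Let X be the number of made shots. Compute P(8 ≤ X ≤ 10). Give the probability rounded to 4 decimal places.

0.5695

X ~ Binomial(15, 0.598); P(8 ≤ X ≤ 10) = Σ C(15,k) p^k (1−p)^(15−k) over k:
  k=8: C(15,8)·0.598^8·0.402^7 = 0.178542
  k=9: C(15,9)·0.598^9·0.402^6 = 0.206572
  k=10: C(15,10)·0.598^10·0.402^5 = 0.184373
Total = 0.569487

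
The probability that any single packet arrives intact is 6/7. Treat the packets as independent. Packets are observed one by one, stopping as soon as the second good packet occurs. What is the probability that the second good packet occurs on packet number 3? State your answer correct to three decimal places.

0.210

Y = trial on which the second success occurs; negative binomial, r=2, p=0.857143.
P(Y=3) = C(2,1) · p^2 · (1−p)^1
= 2 · 0.73469 · 0.14286 = 0.20991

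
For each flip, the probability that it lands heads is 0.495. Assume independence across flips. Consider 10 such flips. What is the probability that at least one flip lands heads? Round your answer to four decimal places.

P(at least one) = 1 − P(none) = 1 − (1 − 0.495)^10
= 1 − 0.001079 = 0.998921

0.9989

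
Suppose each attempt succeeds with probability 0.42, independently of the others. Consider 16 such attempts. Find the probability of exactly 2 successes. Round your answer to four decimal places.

X ~ Binomial(n=16, p=0.42).
P(X=2) = C(16,2) · p^2 · (1−p)^14
= 120 · 0.1764 · 0.00048752 = 0.010320

0.0103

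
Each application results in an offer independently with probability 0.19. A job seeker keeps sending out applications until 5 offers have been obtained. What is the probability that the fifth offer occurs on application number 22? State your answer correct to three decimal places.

0.041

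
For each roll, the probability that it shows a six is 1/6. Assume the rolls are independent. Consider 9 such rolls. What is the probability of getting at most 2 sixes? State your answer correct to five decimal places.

0.82174

X ~ Binomial(9, 0.166667); P(X ≤ 2) = Σ C(9,k) p^k (1−p)^(9−k) over k:
  k=0: C(9,0)·0.166667^0·0.833333^9 = 0.1938067
  k=1: C(9,1)·0.166667^1·0.833333^8 = 0.3488521
  k=2: C(9,2)·0.166667^2·0.833333^7 = 0.2790816
Total = 0.8217404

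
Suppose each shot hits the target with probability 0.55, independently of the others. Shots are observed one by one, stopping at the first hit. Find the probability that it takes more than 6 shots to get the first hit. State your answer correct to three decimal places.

Y = number of shots to the first success; geometric, p = 0.55.
P(Y > 6) = P(first 6 all fail) = (1−p)^6 = 0.00830

0.008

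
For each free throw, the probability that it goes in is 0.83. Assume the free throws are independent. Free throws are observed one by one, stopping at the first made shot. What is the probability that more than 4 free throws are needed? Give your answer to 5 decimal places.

0.00084

Y = number of free throws to the first success; geometric, p = 0.83.
P(Y > 4) = P(first 4 all fail) = (1−p)^4 = 0.0008352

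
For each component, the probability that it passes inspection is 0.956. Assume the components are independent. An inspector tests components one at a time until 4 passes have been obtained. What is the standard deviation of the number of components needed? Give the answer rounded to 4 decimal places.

0.4388

Y = total components until the fourth success; negative binomial with r=4, p=0.956.
SD(Y) = √[r(1−p)/p²] = √(0.192574) = 0.438832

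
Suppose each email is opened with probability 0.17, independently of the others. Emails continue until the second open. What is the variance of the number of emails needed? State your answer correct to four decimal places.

Y = total emails until the second success; negative binomial with r=2, p=0.17.
Var(Y) = r(1−p)/p² = 2·0.83 / 0.17² = 57.439446

57.4394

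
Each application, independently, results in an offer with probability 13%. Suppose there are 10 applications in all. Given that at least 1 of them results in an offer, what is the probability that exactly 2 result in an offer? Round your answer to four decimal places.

0.3321

X ~ Binomial(10, 0.13). Want P(X=2 | X≥1) = P(X=2) / P(X≥1).
P(X=2) = C(10,2)·0.13^2·0.87^8 = 0.249605
P(X≥1) = 1 − 0.248423 = 0.751577
Ratio = 0.249605 / 0.751577 = 0.332109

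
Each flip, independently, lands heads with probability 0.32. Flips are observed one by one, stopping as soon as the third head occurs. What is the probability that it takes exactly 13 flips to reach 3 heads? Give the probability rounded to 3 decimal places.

Y = trial on which the third success occurs; negative binomial, r=3, p=0.32.
P(Y=13) = C(12,2) · p^3 · (1−p)^10
= 66 · 0.032768 · 0.021139 = 0.04572

0.046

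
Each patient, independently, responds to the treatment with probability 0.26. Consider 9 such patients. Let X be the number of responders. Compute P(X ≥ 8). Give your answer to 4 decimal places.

0.0001

X ~ Binomial(9, 0.26); P(X ≥ 8) = Σ C(9,k) p^k (1−p)^(9−k) over k:
  k=8: C(9,8)·0.26^8·0.74^1 = 0.000139
  k=9: C(9,9)·0.26^9·0.74^0 = 0.000005
Total = 0.000145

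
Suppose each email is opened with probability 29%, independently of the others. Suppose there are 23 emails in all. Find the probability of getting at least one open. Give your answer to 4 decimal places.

0.9996

P(at least one) = 1 − P(none) = 1 − (1 − 0.29)^23
= 1 − 0.000379 = 0.999621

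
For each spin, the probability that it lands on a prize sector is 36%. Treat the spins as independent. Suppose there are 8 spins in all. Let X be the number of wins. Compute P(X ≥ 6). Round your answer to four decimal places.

0.0293

X ~ Binomial(8, 0.36); P(X ≥ 6) = Σ C(8,k) p^k (1−p)^(8−k) over k:
  k=6: C(8,6)·0.36^6·0.64^2 = 0.024965
  k=7: C(8,7)·0.36^7·0.64^1 = 0.004012
  k=8: C(8,8)·0.36^8·0.64^0 = 0.000282
Total = 0.029259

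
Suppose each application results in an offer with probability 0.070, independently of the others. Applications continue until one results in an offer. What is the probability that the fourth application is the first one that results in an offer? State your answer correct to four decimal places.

Geometric (trials to first success), p = 0.07.
P(Y = 4) = (1−p)^3 · p = 0.80436 · 0.07 = 0.056305

0.0563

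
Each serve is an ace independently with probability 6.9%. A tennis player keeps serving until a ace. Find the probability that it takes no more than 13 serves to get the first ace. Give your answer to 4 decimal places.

0.6052

Y = number of serves to the first success; geometric, p = 0.069.
P(Y ≤ 13) = 1 − (1−p)^13 = 1 − 0.394772 = 0.605228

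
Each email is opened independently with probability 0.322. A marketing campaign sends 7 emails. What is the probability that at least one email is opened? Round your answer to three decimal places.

0.934

P(at least one) = 1 − P(none) = 1 − (1 − 0.322)^7
= 1 − 0.06586 = 0.93414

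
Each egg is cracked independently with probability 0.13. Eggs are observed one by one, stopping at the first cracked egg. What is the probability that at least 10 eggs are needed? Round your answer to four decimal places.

Y = number of eggs to the first success; geometric, p = 0.13.
P(Y > 9) = P(first 9 all fail) = (1−p)^9 = 0.285544

0.2855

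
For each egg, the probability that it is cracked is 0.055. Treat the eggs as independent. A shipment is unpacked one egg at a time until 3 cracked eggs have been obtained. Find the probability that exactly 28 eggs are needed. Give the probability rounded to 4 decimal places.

0.0142

Y = trial on which the third success occurs; negative binomial, r=3, p=0.055.
P(Y=28) = C(27,2) · p^3 · (1−p)^25
= 351 · 0.00016637 · 0.24311 = 0.014197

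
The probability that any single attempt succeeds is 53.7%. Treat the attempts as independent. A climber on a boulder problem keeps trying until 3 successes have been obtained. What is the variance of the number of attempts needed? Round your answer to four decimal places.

4.8167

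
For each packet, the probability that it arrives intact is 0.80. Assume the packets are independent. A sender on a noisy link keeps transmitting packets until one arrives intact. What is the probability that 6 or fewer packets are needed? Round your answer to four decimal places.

0.9999

Y = number of packets to the first success; geometric, p = 0.80.
P(Y ≤ 6) = 1 − (1−p)^6 = 1 − 0.000064 = 0.999936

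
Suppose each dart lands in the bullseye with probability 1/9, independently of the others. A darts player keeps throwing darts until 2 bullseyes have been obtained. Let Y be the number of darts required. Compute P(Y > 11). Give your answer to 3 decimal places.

0.650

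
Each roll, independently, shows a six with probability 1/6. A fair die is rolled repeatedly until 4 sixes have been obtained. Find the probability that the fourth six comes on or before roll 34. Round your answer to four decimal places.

Finishing within 34 rolls ⇔ at least 4 successes in the first 34. With X ~ Binomial(34, 0.166667), P(Y ≤ 34) = 1 − P(X ≤ 3).
  k=0: C(34,0)·0.166667^0·0.833333^34 = 0.002032
  k=1: C(34,1)·0.166667^1·0.833333^33 = 0.013815
  k=2: C(34,2)·0.166667^2·0.833333^32 = 0.045589
  k=3: C(34,3)·0.166667^3·0.833333^31 = 0.097257
1 − 0.158692 = 0.841308

0.8413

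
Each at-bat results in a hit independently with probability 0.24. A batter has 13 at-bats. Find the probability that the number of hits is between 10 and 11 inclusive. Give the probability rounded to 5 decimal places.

0.00009

X ~ Binomial(13, 0.24); P(10 ≤ X ≤ 11) = Σ C(13,k) p^k (1−p)^(13−k) over k:
  k=10: C(13,10)·0.24^10·0.76^3 = 0.0000796
  k=11: C(13,11)·0.24^11·0.76^2 = 0.0000069
Total = 0.0000865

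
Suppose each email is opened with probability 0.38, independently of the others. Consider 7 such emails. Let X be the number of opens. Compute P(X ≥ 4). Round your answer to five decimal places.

X ~ Binomial(7, 0.38); P(X ≥ 4) = Σ C(7,k) p^k (1−p)^(7−k) over k:
  k=4: C(7,4)·0.38^4·0.62^3 = 0.1739312
  k=5: C(7,5)·0.38^5·0.62^2 = 0.0639618
  k=6: C(7,6)·0.38^6·0.62^1 = 0.0130675
  k=7: C(7,7)·0.38^7·0.62^0 = 0.0011442
Total = 0.2521046

0.25210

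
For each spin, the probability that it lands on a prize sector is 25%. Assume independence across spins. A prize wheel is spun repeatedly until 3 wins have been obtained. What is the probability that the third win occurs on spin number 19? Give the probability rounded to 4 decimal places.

0.0240

Y = trial on which the third success occurs; negative binomial, r=3, p=0.25.
P(Y=19) = C(18,2) · p^3 · (1−p)^16
= 153 · 0.015625 · 0.010023 = 0.023960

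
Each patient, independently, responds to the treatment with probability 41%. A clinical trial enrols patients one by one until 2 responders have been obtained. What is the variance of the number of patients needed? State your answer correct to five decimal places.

Y = total patients until the second success; negative binomial with r=2, p=0.41.
Var(Y) = r(1−p)/p² = 2·0.59 / 0.41² = 7.0196312

7.01963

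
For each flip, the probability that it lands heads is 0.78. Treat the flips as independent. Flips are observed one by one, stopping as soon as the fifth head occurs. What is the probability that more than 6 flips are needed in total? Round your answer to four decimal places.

0.3937

Needing more than 6 flips ⇔ fewer than 5 successes in the first 6. With X ~ Binomial(6, 0.78), P(Y > 6) = P(X ≤ 4).
  k=0: C(6,0)·0.78^0·0.22^6 = 0.000113
  k=1: C(6,1)·0.78^1·0.22^5 = 0.002412
  k=2: C(6,2)·0.78^2·0.22^4 = 0.021378
  k=3: C(6,3)·0.78^3·0.22^3 = 0.101061
  k=4: C(6,4)·0.78^4·0.22^2 = 0.268729
P(X ≤ 4) = 0.393693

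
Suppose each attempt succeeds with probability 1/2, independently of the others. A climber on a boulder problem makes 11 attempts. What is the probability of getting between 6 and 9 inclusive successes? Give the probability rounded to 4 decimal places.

X ~ Binomial(11, 0.50); P(6 ≤ X ≤ 9) = Σ C(11,k) p^k (1−p)^(11−k) over k:
  k=6: C(11,6)·0.50^6·0.50^5 = 0.225586
  k=7: C(11,7)·0.50^7·0.50^4 = 0.161133
  k=8: C(11,8)·0.50^8·0.50^3 = 0.080566
  k=9: C(11,9)·0.50^9·0.50^2 = 0.026855
Total = 0.494141

0.4941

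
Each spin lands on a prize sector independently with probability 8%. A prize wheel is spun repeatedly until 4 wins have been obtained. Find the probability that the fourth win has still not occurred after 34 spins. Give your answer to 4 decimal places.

Needing more than 34 spins ⇔ fewer than 4 successes in the first 34. With X ~ Binomial(34, 0.08), P(Y > 34) = P(X ≤ 3).
  k=0: C(34,0)·0.08^0·0.92^34 = 0.058720
  k=1: C(34,1)·0.08^1·0.92^33 = 0.173607
  k=2: C(34,2)·0.08^2·0.92^32 = 0.249088
  k=3: C(34,3)·0.08^3·0.92^31 = 0.231038
P(X ≤ 3) = 0.712454

0.7125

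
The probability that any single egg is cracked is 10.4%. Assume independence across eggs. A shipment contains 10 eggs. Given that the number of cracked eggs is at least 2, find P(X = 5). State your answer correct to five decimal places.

X ~ Binomial(10, 0.104). Want P(X=5 | X≥2) = P(X=5) / P(X≥2).
P(X=5) = C(10,5)·0.104^5·0.896^5 = 0.0017705
P(X≥2) = 1 − 0.3334879 − 0.3870842 = 0.2794279
Ratio = 0.0017705 / 0.2794279 = 0.0063363

0.00634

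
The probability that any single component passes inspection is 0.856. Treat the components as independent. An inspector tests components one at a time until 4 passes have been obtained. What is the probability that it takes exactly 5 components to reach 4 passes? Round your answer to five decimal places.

Y = trial on which the fourth success occurs; negative binomial, r=4, p=0.856.
P(Y=5) = C(4,3) · p^4 · (1−p)^1
= 4 · 0.5369 · 0.144 = 0.3092556

0.30926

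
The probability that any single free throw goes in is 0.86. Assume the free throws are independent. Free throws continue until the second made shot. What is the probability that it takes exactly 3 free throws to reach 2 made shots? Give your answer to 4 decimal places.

Y = trial on which the second success occurs; negative binomial, r=2, p=0.86.
P(Y=3) = C(2,1) · p^2 · (1−p)^1
= 2 · 0.7396 · 0.14 = 0.207088

0.2071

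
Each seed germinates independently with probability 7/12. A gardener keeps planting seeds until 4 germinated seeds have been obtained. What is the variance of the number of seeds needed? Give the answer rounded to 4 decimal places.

4.8980

Y = total seeds until the fourth success; negative binomial with r=4, p=0.583333.
Var(Y) = r(1−p)/p² = 4·0.416667 / 0.583333² = 4.897959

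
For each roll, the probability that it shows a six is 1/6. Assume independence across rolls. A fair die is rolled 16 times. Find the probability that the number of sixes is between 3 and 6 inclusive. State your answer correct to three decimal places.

X ~ Binomial(16, 0.166667); P(3 ≤ X ≤ 6) = Σ C(16,k) p^k (1−p)^(16−k) over k:
  k=3: C(16,3)·0.166667^3·0.833333^13 = 0.24231
  k=4: C(16,4)·0.166667^4·0.833333^12 = 0.15750
  k=5: C(16,5)·0.166667^5·0.833333^11 = 0.07560
  k=6: C(16,6)·0.166667^6·0.833333^10 = 0.02772
Total = 0.50314

0.503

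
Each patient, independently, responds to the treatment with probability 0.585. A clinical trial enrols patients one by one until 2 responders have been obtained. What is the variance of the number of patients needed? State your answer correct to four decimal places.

2.4253

Y = total patients until the second success; negative binomial with r=2, p=0.585.
Var(Y) = r(1−p)/p² = 2·0.415 / 0.585² = 2.425305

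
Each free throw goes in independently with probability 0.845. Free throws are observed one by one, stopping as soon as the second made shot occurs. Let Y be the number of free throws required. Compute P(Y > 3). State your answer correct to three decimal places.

Needing more than 3 free throws ⇔ fewer than 2 successes in the first 3. With X ~ Binomial(3, 0.845), P(Y > 3) = P(X ≤ 1).
  k=0: C(3,0)·0.845^0·0.155^3 = 0.00372
  k=1: C(3,1)·0.845^1·0.155^2 = 0.06090
P(X ≤ 1) = 0.06463

0.065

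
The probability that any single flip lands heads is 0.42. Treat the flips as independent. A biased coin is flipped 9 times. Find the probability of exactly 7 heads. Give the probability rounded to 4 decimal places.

0.0279

X ~ Binomial(n=9, p=0.42).
P(X=7) = C(9,7) · p^7 · (1−p)^2
= 36 · 0.0023054 · 0.3364 = 0.027919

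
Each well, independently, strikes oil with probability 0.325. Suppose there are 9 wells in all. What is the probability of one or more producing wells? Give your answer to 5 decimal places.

P(at least one) = 1 − P(none) = 1 − (1 − 0.325)^9
= 1 − 0.0290893 = 0.9709107

0.97091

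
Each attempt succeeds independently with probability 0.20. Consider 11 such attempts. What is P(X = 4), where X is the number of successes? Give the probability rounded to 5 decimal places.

0.11073

X ~ Binomial(n=11, p=0.20).
P(X=4) = C(11,4) · p^4 · (1−p)^7
= 330 · 0.0016 · 0.20972 = 0.1107296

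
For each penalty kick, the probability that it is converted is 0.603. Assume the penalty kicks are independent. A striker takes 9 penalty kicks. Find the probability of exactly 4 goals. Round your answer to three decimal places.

X ~ Binomial(n=9, p=0.603).
P(X=4) = C(9,4) · p^4 · (1−p)^5
= 126 · 0.13221 · 0.0098617 = 0.16428

0.164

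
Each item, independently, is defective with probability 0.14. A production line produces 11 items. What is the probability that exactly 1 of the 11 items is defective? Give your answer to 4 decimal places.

X ~ Binomial(n=11, p=0.14).
P(X=1) = C(11,1) · p^1 · (1−p)^10
= 11 · 0.14 · 0.2213 = 0.340804

0.3408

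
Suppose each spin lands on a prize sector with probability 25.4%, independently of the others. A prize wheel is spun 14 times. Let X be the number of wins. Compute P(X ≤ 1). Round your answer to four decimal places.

0.0953

X ~ Binomial(14, 0.254); P(X ≤ 1) = Σ C(14,k) p^k (1−p)^(14−k) over k:
  k=0: C(14,0)·0.254^0·0.746^14 = 0.016533
  k=1: C(14,1)·0.254^1·0.746^13 = 0.078807
Total = 0.095340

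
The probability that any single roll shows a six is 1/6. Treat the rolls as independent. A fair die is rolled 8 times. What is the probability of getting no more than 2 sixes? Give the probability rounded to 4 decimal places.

X ~ Binomial(8, 0.166667); P(X ≤ 2) = Σ C(8,k) p^k (1−p)^(8−k) over k:
  k=0: C(8,0)·0.166667^0·0.833333^8 = 0.232568
  k=1: C(8,1)·0.166667^1·0.833333^7 = 0.372109
  k=2: C(8,2)·0.166667^2·0.833333^6 = 0.260476
Total = 0.865153

0.8652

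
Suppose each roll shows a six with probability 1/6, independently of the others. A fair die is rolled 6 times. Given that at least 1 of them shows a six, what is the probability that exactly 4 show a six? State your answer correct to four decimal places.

X ~ Binomial(6, 0.166667). Want P(X=4 | X≥1) = P(X=4) / P(X≥1).
P(X=4) = C(6,4)·0.166667^4·0.833333^2 = 0.008038
P(X≥1) = 1 − 0.334898 = 0.665102
Ratio = 0.008038 / 0.665102 = 0.012085

0.0121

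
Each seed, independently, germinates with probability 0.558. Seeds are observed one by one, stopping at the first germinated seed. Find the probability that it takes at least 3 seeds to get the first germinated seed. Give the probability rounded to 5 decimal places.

Y = number of seeds to the first success; geometric, p = 0.558.
P(Y > 2) = P(first 2 all fail) = (1−p)^2 = 0.1953640

0.19536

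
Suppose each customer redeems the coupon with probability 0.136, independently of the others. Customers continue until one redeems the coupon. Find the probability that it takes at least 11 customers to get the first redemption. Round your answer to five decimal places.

Y = number of customers to the first success; geometric, p = 0.136.
P(Y > 10) = P(first 10 all fail) = (1−p)^10 = 0.2318128

0.23181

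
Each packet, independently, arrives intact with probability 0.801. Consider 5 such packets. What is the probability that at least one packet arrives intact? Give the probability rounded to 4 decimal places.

P(at least one) = 1 − P(none) = 1 − (1 − 0.801)^5
= 1 − 0.000312 = 0.999688

0.9997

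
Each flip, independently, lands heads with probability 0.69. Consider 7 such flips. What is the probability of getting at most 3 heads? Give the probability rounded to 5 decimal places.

X ~ Binomial(7, 0.69); P(X ≤ 3) = Σ C(7,k) p^k (1−p)^(7−k) over k:
  k=0: C(7,0)·0.69^0·0.31^7 = 0.0002751
  k=1: C(7,1)·0.69^1·0.31^6 = 0.0042866
  k=2: C(7,2)·0.69^2·0.31^5 = 0.0286237
  k=3: C(7,3)·0.69^3·0.31^4 = 0.1061847
Total = 0.1393702

0.13937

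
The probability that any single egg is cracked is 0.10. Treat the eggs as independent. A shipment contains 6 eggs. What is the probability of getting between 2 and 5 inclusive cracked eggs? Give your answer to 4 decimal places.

X ~ Binomial(6, 0.10); P(2 ≤ X ≤ 5) = Σ C(6,k) p^k (1−p)^(6−k) over k:
  k=2: C(6,2)·0.10^2·0.90^4 = 0.098415
  k=3: C(6,3)·0.10^3·0.90^3 = 0.014580
  k=4: C(6,4)·0.10^4·0.90^2 = 0.001215
  k=5: C(6,5)·0.10^5·0.90^1 = 0.000054
Total = 0.114264

0.1143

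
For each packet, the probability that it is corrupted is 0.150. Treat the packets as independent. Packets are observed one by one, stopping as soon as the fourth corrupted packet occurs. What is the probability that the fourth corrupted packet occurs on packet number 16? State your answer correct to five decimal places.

0.03276

Y = trial on which the fourth success occurs; negative binomial, r=4, p=0.15.
P(Y=16) = C(15,3) · p^4 · (1−p)^12
= 455 · 0.00050625 · 0.14224 = 0.0327645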